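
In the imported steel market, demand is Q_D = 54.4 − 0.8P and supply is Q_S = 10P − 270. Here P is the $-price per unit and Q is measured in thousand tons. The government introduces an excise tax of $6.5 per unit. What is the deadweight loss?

$15.65 thousand

In inverse form: demand P = 68 − 1.25Q, supply P = 27 + 0.1Q.
Competitive equilibrium: 68 − 1.25Q = 27 + 0.1Q → Q* = 30.3704, P* = 30.037.
With the tax, the buyer price exceeds the seller price by 6.5: (68 − 1.25Q) − (27 + 0.1Q) = 6.5 → Q' = 25.5556.
ΔQ = 30.3704 − 25.5556 = 4.8148; the wedge equals the tax, 6.5.
DWL = ½ × 4.8148 × 6.5 = $15.65 thousand.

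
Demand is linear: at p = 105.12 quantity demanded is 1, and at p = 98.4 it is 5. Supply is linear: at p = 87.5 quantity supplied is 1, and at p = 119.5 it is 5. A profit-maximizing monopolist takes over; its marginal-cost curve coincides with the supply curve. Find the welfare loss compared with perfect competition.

Demand slope = (98.4 − 105.12)/(5 − 1) = −1.68, so p = 106.8 − 1.68q.
Supply slope = (119.5 − 87.5)/(5 − 1) = 8, so p = 79.5 + 8q.
Competitive equilibrium: 106.8 − 1.68q = 79.5 + 8q → q* = 2.8202, p* = 102.062.
Marginal revenue: MR = 106.8 − 3.36q. Set MR = MC: 106.8 − 3.36q = 79.5 + 8q → q_m = 2.4032.
Price p_m = 106.8 − 1.68·2.4032 = 102.7626; MC(q_m) = 79.5 + 8·2.4032 = 98.7256.
Competitive q* = 2.8202, so Δq = 0.417; wedge = 102.7626 − 98.7256 = 4.037.
Welfare loss = ½ × 0.417 × 4.037 = 0.84.

0.84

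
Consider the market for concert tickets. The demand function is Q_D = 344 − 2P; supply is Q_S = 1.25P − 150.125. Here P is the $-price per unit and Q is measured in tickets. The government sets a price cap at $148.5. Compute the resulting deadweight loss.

In inverse form: demand P = 172 − 0.5Q, supply P = 120.1 + 0.8Q.
Competitive equilibrium: 172 − 0.5Q = 120.1 + 0.8Q → Q* = 39.9231, P* = 152.0385.
At the ceiling P = 148.5, quantity supplied = (148.5 − 120.1)/0.8 = 35.5.
Willingness to pay at Q' = 35.5: 172 − 0.5·35.5 = 154.25.
ΔQ = 39.9231 − 35.5 = 4.4231; wedge = 154.25 − 148.5 = 5.75.
DWL = ½ × 4.4231 × 5.75 = $12.72.

$12.72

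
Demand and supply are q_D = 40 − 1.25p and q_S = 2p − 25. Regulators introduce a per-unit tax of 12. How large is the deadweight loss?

55.38

In inverse form: demand p = 32 − 0.8q, supply p = 12.5 + 0.5q.
Competitive equilibrium: 32 − 0.8q = 12.5 + 0.5q → q* = 15, p* = 20.
With the tax, the buyer price exceeds the seller price by 12: (32 − 0.8q) − (12.5 + 0.5q) = 12 → q' = 5.7692.
Δq = 15 − 5.7692 = 9.2308; the wedge equals the tax, 12.
The triangle = ½ × 9.2308 × 12 = 55.38.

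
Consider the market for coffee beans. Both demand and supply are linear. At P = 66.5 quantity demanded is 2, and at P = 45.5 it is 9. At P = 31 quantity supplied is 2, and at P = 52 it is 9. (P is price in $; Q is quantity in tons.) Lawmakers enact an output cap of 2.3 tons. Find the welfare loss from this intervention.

Demand slope = (45.5 − 66.5)/(9 − 2) = −3, so P = 72.5 − 3Q.
Supply slope = (52 − 31)/(9 − 2) = 3, so P = 25 + 3Q.
Competitive equilibrium: 72.5 − 3Q = 25 + 3Q → Q* = 7.9167, P* = 48.75.
At Q = 2.3: demand price = 72.5 − 3·2.3 = 65.6; supply price = 25 + 3·2.3 = 31.9.
ΔQ = 7.9167 − 2.3 = 5.6167; wedge = 65.6 − 31.9 = 33.7.
The triangle = ½ × 5.6167 × 33.7 = $94.64.

$94.64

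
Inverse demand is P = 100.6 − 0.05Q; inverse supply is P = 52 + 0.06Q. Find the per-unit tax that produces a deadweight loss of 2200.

Competitive equilibrium: 100.6 − 0.05Q = 52 + 0.06Q → Q* = 441.8182, P* = 78.5091.
A tax t gives ΔQ = t/0.11 and wedge t, so DWL = t²/0.22.
t²/0.22 = 2200 → t² = 484 → t = 22.

22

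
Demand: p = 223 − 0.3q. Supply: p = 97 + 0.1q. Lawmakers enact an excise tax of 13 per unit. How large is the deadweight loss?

Competitive equilibrium: 223 − 0.3q = 97 + 0.1q → q* = 315, p* = 128.5.
With the tax, the buyer price exceeds the seller price by 13: (223 − 0.3q) − (97 + 0.1q) = 13 → q' = 282.5.
Δq = 315 − 282.5 = 32.5; the wedge equals the tax, 13.
Welfare loss = ½ × 32.5 × 13 = 211.25.

211.25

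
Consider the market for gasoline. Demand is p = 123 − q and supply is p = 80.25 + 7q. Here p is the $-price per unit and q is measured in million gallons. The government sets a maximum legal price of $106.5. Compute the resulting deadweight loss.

Competitive equilibrium: 123 − q = 80.25 + 7q → q* = 5.3438, p* = 117.6563.
At the ceiling p = 106.5, quantity supplied = (106.5 − 80.25)/7 = 3.75.
Willingness to pay at q' = 3.75: 123 − 1·3.75 = 119.25.
Δq = 5.3438 − 3.75 = 1.5938; wedge = 119.25 − 106.5 = 12.75.
The triangle = ½ × 1.5938 × 12.75 = $10.16 million.

$10.16 million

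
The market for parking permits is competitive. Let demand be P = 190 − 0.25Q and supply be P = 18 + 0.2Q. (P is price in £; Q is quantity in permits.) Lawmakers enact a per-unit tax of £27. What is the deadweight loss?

£810

Competitive equilibrium: 190 − 0.25Q = 18 + 0.2Q → Q* = 382.2222, P* = 94.4444.
With the tax, the buyer price exceeds the seller price by 27: (190 − 0.25Q) − (18 + 0.2Q) = 27 → Q' = 322.2222.
ΔQ = 382.2222 − 322.2222 = 60; the wedge equals the tax, 27.
DWL = ½ × 60 × 27 = £810.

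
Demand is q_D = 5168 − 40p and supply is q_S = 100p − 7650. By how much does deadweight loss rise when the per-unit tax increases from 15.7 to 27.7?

7440

In inverse form: demand p = 129.2 − 0.025q, supply p = 76.5 + 0.01q.
Competitive equilibrium: 129.2 − 0.025q = 76.5 + 0.01q → q* = 1505.7143, p* = 91.5571.
For a per-unit tax t: Δq = t/0.035, so DWL = ½·t·(t/0.035) = t²/0.07.
At t = 15.7: DWL = 3521.286. At t = 27.7: DWL = 10961.286.
Increase = 10961.286 − 3521.286 = 7440.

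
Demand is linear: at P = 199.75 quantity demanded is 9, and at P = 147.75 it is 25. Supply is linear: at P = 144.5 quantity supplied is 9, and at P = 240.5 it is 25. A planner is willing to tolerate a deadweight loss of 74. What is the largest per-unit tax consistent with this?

Demand slope = (147.75 − 199.75)/(25 − 9) = −3.25, so P = 229 − 3.25Q.
Supply slope = (240.5 − 144.5)/(25 − 9) = 6, so P = 90.5 + 6Q.
Competitive equilibrium: 229 − 3.25Q = 90.5 + 6Q → Q* = 14.973, P* = 180.3378.
A tax t gives ΔQ = t/9.25 and wedge t, so DWL = t²/18.5.
t²/18.5 = 74 → t² = 1369 → t = 37.

37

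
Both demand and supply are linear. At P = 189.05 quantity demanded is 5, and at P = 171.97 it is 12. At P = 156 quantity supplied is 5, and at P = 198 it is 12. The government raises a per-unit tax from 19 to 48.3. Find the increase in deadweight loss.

Demand slope = (171.97 − 189.05)/(12 − 5) = −2.44, so P = 201.25 − 2.44Q.
Supply slope = (198 − 156)/(12 − 5) = 6, so P = 126 + 6Q.
Competitive equilibrium: 201.25 − 2.44Q = 126 + 6Q → Q* = 8.9159, P* = 179.4953.
For a per-unit tax t: ΔQ = t/8.44, so DWL = ½·t·(t/8.44) = t²/16.88.
At t = 19: DWL = 21.386. At t = 48.3: DWL = 138.204.
Increase = 138.204 − 21.386 = 116.82.

116.82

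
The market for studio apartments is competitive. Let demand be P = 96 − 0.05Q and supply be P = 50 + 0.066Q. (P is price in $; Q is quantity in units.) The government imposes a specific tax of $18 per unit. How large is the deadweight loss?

Competitive equilibrium: 96 − 0.05Q = 50 + 0.066Q → Q* = 396.5517, P* = 76.1724.
With the tax, the buyer price exceeds the seller price by 18: (96 − 0.05Q) − (50 + 0.066Q) = 18 → Q' = 241.3793.
ΔQ = 396.5517 − 241.3793 = 155.1724; the wedge equals the tax, 18.
The triangle = ½ × 155.1724 × 18 = $1396.55.

$1396.55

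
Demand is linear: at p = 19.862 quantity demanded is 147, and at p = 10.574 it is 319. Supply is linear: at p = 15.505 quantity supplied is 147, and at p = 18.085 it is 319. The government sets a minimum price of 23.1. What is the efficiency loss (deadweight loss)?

522.87

Demand slope = (10.574 − 19.862)/(319 − 147) = −0.054, so p = 27.8 − 0.054q.
Supply slope = (18.085 − 15.505)/(319 − 147) = 0.015, so p = 13.3 + 0.015q.
Competitive equilibrium: 27.8 − 0.054q = 13.3 + 0.015q → q* = 210.14493, p* = 16.45217.
At the floor p = 23.1, quantity demanded = (27.8 − 23.1)/0.054 = 87.03704.
Sellers' marginal cost at q' = 87.03704: 13.3 + 0.015·87.03704 = 14.60556.
Δq = 210.14493 − 87.03704 = 123.10789; wedge = 23.1 − 14.60556 = 8.49444.
Welfare loss = ½ × 123.10789 × 8.49444 = 522.87.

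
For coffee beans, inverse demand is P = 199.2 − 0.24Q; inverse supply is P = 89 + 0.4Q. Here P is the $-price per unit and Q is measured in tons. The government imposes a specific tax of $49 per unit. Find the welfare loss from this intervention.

$1875.78

Competitive equilibrium: 199.2 − 0.24Q = 89 + 0.4Q → Q* = 172.1875, P* = 157.875.
With the tax, the buyer price exceeds the seller price by 49: (199.2 − 0.24Q) − (89 + 0.4Q) = 49 → Q' = 95.625.
ΔQ = 172.1875 − 95.625 = 76.5625; the wedge equals the tax, 49.
Welfare loss = ½ × 76.5625 × 49 = $1875.78.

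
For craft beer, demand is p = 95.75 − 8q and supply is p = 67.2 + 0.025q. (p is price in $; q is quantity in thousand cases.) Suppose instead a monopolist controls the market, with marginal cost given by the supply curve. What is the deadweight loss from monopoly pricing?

Competitive equilibrium: 95.75 − 8q = 67.2 + 0.025q → q* = 3.5576, p* = 67.2889.
Marginal revenue: MR = 95.75 − 16q. Set MR = MC: 95.75 − 16q = 67.2 + 0.025q → q_m = 1.7816.
Price p_m = 95.75 − 8·1.7816 = 81.4972; MC(q_m) = 67.2 + 0.025·1.7816 = 67.2445.
Competitive q* = 3.5576, so Δq = 1.776; wedge = 81.4972 − 67.2445 = 14.2527.
DWL = ½ × 1.776 × 14.2527 = $12.66 thousand.

$12.66 thousand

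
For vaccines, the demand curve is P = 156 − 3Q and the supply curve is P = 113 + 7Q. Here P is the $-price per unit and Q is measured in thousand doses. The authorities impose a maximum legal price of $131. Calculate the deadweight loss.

$14.94 thousand

Competitive equilibrium: 156 − 3Q = 113 + 7Q → Q* = 4.3, P* = 143.1.
At the ceiling P = 131, quantity supplied = (131 − 113)/7 = 2.5714.
Willingness to pay at Q' = 2.5714: 156 − 3·2.5714 = 148.2858.
ΔQ = 4.3 − 2.5714 = 1.7286; wedge = 148.2858 − 131 = 17.2858.
The triangle = ½ × 1.7286 × 17.2858 = $14.94 thousand.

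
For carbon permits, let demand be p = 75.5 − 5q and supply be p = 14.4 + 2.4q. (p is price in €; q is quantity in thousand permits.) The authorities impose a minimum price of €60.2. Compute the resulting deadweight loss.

€99.92 thousand

Competitive equilibrium: 75.5 − 5q = 14.4 + 2.4q → q* = 8.2568, p* = 34.2162.
At the floor p = 60.2, quantity demanded = (75.5 − 60.2)/5 = 3.06.
Sellers' marginal cost at q' = 3.06: 14.4 + 2.4·3.06 = 21.744.
Δq = 8.2568 − 3.06 = 5.1968; wedge = 60.2 − 21.744 = 38.456.
Welfare loss = ½ × 5.1968 × 38.456 = €99.92 thousand.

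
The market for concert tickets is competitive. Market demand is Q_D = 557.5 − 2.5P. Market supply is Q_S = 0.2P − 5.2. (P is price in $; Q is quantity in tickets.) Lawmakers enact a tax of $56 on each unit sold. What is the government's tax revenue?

$1462.22

In inverse form: demand P = 223 − 0.4Q, supply P = 26 + 5Q.
Competitive equilibrium: 223 − 0.4Q = 26 + 5Q → Q* = 36.4815, P* = 208.4074.
With the tax, the buyer price exceeds the seller price by 56: (223 − 0.4Q) − (26 + 5Q) = 56 → Q' = 26.1111.
Tax revenue = 56 × 26.1111 = $1462.22.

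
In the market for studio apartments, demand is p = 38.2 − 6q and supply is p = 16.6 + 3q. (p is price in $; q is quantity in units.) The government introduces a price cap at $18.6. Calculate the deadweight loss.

Competitive equilibrium: 38.2 − 6q = 16.6 + 3q → q* = 2.4, p* = 23.8.
At the ceiling p = 18.6, quantity supplied = (18.6 − 16.6)/3 = 0.6667.
Willingness to pay at q' = 0.6667: 38.2 − 6·0.6667 = 34.1998.
Δq = 2.4 − 0.6667 = 1.7333; wedge = 34.1998 − 18.6 = 15.5998.
Deadweight loss = ½ × 1.7333 × 15.5998 = $13.52.

$13.52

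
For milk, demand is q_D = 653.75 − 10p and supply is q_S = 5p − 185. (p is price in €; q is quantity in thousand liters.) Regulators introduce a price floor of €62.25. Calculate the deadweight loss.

€601.67 thousand

In inverse form: demand p = 65.375 − 0.1q, supply p = 37 + 0.2q.
Competitive equilibrium: 65.375 − 0.1q = 37 + 0.2q → q* = 94.5833, p* = 55.9167.
At the floor p = 62.25, quantity demanded = (65.375 − 62.25)/0.1 = 31.25.
Sellers' marginal cost at q' = 31.25: 37 + 0.2·31.25 = 43.25.
Δq = 94.5833 − 31.25 = 63.3333; wedge = 62.25 − 43.25 = 19.
Deadweight loss = ½ × 63.3333 × 19 = €601.67 thousand.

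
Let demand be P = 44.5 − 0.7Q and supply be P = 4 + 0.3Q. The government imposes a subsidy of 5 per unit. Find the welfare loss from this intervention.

Competitive equilibrium: 44.5 − 0.7Q = 4 + 0.3Q → Q* = 40.5, P* = 16.15.
The subsidy lowers effective supply by 5: P = 0.3Q − 1.
New quantity: 44.5 − 0.7Q = 0.3Q − 1 → Q' = 45.5.
Overproduction ΔQ = 45.5 − 40.5 = 5; wedge = subsidy = 5.
Deadweight loss = ½ × 5 × 5 = 12.50.

12.50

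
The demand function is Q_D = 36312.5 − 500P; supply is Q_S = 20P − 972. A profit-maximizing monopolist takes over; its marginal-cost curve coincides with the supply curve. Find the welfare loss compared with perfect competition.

7.61

In inverse form: demand P = 72.625 − 0.002Q, supply P = 48.6 + 0.05Q.
Competitive equilibrium: 72.625 − 0.002Q = 48.6 + 0.05Q → Q* = 462.0192, P* = 71.701.
Marginal revenue: MR = 72.625 − 0.004Q. Set MR = MC: 72.625 − 0.004Q = 48.6 + 0.05Q → Q_m = 444.9074.
Price P_m = 72.625 − 0.002·444.9074 = 71.7352; MC(Q_m) = 48.6 + 0.05·444.9074 = 70.8454.
Competitive Q* = 462.0192, so ΔQ = 17.1118; wedge = 71.7352 − 70.8454 = 0.8898.
Deadweight loss = ½ × 17.1118 × 0.8898 = 7.61.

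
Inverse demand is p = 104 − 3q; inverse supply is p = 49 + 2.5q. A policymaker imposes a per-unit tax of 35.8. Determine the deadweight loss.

Competitive equilibrium: 104 − 3q = 49 + 2.5q → q* = 10, p* = 74.
With the tax, the buyer price exceeds the seller price by 35.8: (104 − 3q) − (49 + 2.5q) = 35.8 → q' = 3.4909.
Δq = 10 − 3.4909 = 6.5091; the wedge equals the tax, 35.8.
The triangle = ½ × 6.5091 × 35.8 = 116.51.

116.51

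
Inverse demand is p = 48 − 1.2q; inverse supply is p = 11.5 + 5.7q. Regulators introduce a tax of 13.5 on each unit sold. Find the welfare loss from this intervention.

13.21

Competitive equilibrium: 48 − 1.2q = 11.5 + 5.7q → q* = 5.2899, p* = 41.6522.
With the tax, the buyer price exceeds the seller price by 13.5: (48 − 1.2q) − (11.5 + 5.7q) = 13.5 → q' = 3.3333.
Δq = 5.2899 − 3.3333 = 1.9566; the wedge equals the tax, 13.5.
Deadweight loss = ½ × 1.9566 × 13.5 = 13.21.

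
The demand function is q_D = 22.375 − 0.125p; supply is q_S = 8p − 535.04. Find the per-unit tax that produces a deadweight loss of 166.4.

In inverse form: demand p = 179 − 8q, supply p = 66.88 + 0.125q.
Competitive equilibrium: 179 − 8q = 66.88 + 0.125q → q* = 13.7994, p* = 68.6049.
A tax t gives Δq = t/8.125 and wedge t, so DWL = t²/16.25.
t²/16.25 = 166.4 → t² = 2704 → t = 52.

52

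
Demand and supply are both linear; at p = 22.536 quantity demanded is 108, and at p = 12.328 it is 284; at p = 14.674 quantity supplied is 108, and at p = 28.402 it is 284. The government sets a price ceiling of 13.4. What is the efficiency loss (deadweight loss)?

373.80

Demand slope = (12.328 − 22.536)/(284 − 108) = −0.058, so p = 28.8 − 0.058q.
Supply slope = (28.402 − 14.674)/(284 − 108) = 0.078, so p = 6.25 + 0.078q.
Competitive equilibrium: 28.8 − 0.058q = 6.25 + 0.078q → q* = 165.8088, p* = 19.1831.
At the ceiling p = 13.4, quantity supplied = (13.4 − 6.25)/0.078 = 91.6667.
Willingness to pay at q' = 91.6667: 28.8 − 0.058·91.6667 = 23.4833.
Δq = 165.8088 − 91.6667 = 74.1421; wedge = 23.4833 − 13.4 = 10.0833.
Deadweight loss = ½ × 74.1421 × 10.0833 = 373.80.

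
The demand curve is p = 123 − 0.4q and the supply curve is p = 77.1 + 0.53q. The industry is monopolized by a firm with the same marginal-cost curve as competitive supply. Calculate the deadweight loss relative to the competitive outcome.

Competitive equilibrium: 123 − 0.4q = 77.1 + 0.53q → q* = 49.3548, p* = 103.2581.
Marginal revenue: MR = 123 − 0.8q. Set MR = MC: 123 − 0.8q = 77.1 + 0.53q → q_m = 34.5113.
Price p_m = 123 − 0.4·34.5113 = 109.1955; MC(q_m) = 77.1 + 0.53·34.5113 = 95.391.
Competitive q* = 49.3548, so Δq = 14.8435; wedge = 109.1955 − 95.391 = 13.8045.
The triangle = ½ × 14.8435 × 13.8045 = 102.45.

102.45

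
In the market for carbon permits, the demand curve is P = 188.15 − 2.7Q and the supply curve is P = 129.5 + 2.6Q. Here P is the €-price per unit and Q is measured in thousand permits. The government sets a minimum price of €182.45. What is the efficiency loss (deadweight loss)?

€212.51 thousand

Competitive equilibrium: 188.15 − 2.7Q = 129.5 + 2.6Q → Q* = 11.06604, P* = 158.2717.
At the floor P = 182.45, quantity demanded = (188.15 − 182.45)/2.7 = 2.11111.
Sellers' marginal cost at Q' = 2.11111: 129.5 + 2.6·2.11111 = 134.98889.
ΔQ = 11.06604 − 2.11111 = 8.95493; wedge = 182.45 − 134.98889 = 47.46111.
DWL = ½ × 8.95493 × 47.46111 = €212.51 thousand.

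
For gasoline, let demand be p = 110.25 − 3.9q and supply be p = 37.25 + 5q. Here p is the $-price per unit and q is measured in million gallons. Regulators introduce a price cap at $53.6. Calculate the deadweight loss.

$108.26 million

Competitive equilibrium: 110.25 − 3.9q = 37.25 + 5q → q* = 8.20225, p* = 78.26124.
At the ceiling p = 53.6, quantity supplied = (53.6 − 37.25)/5 = 3.27.
Willingness to pay at q' = 3.27: 110.25 − 3.9·3.27 = 97.497.
Δq = 8.20225 − 3.27 = 4.93225; wedge = 97.497 − 53.6 = 43.897.
The triangle = ½ × 4.93225 × 43.897 = $108.26 million.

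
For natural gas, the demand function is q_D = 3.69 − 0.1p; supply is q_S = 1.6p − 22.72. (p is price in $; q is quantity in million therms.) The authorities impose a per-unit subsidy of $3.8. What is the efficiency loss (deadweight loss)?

$0.68 million

In inverse form: demand p = 36.9 − 10q, supply p = 14.2 + 0.625q.
Competitive equilibrium: 36.9 − 10q = 14.2 + 0.625q → q* = 2.1365, p* = 15.5353.
The subsidy lowers effective supply by 3.8: p = 10.4 + 0.625q.
New quantity: 36.9 − 10q = 10.4 + 0.625q → q' = 2.4941.
Overproduction Δq = 2.4941 − 2.1365 = 0.3576; wedge = subsidy = 3.8.
The triangle = ½ × 0.3576 × 3.8 = $0.68 million.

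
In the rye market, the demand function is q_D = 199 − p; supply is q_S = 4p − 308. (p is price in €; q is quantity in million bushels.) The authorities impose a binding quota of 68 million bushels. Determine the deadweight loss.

In inverse form: demand p = 199 − q, supply p = 77 + 0.25q.
Competitive equilibrium: 199 − q = 77 + 0.25q → q* = 97.6, p* = 101.4.
At q = 68: demand price = 199 − 1·68 = 131; supply price = 77 + 0.25·68 = 94.
Δq = 97.6 − 68 = 29.6; wedge = 131 − 94 = 37.
Welfare loss = ½ × 29.6 × 37 = €547.60 million.

€547.60 million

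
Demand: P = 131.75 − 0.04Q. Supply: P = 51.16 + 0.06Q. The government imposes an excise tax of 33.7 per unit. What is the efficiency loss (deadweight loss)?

Competitive equilibrium: 131.75 − 0.04Q = 51.16 + 0.06Q → Q* = 805.9, P* = 99.514.
With the tax, the buyer price exceeds the seller price by 33.7: (131.75 − 0.04Q) − (51.16 + 0.06Q) = 33.7 → Q' = 468.9.
ΔQ = 805.9 − 468.9 = 337; the wedge equals the tax, 33.7.
Welfare loss = ½ × 337 × 33.7 = 5678.45.

5678.45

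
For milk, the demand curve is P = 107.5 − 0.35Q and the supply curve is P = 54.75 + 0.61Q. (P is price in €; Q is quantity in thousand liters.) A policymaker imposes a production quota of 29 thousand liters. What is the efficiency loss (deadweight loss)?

Competitive equilibrium: 107.5 − 0.35Q = 54.75 + 0.61Q → Q* = 54.9479, P* = 88.2682.
At Q = 29: demand price = 107.5 − 0.35·29 = 97.35; supply price = 54.75 + 0.61·29 = 72.44.
ΔQ = 54.9479 − 29 = 25.9479; wedge = 97.35 − 72.44 = 24.91.
DWL = ½ × 25.9479 × 24.91 = €323.18 thousand.

€323.18 thousand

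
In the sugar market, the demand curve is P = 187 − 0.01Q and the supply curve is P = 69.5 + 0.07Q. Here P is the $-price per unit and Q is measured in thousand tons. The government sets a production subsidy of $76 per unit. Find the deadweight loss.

Competitive equilibrium: 187 − 0.01Q = 69.5 + 0.07Q → Q* = 1468.75, P* = 172.3125.
The subsidy lowers effective supply by 76: P = 0.07Q − 6.5.
New quantity: 187 − 0.01Q = 0.07Q − 6.5 → Q' = 2418.75.
Overproduction ΔQ = 2418.75 − 1468.75 = 950; wedge = subsidy = 76.
Deadweight loss = ½ × 950 × 76 = $36100 thousand.

$36100 thousand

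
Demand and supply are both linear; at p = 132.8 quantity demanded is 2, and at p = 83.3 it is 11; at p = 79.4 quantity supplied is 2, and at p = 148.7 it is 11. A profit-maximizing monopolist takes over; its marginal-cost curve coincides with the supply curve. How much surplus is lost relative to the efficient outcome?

Demand slope = (83.3 − 132.8)/(11 − 2) = −5.5, so p = 143.8 − 5.5q.
Supply slope = (148.7 − 79.4)/(11 − 2) = 7.7, so p = 64 + 7.7q.
Competitive equilibrium: 143.8 − 5.5q = 64 + 7.7q → q* = 6.0455, p* = 110.55.
Marginal revenue: MR = 143.8 − 11q. Set MR = MC: 143.8 − 11q = 64 + 7.7q → q_m = 4.2674.
Price p_m = 143.8 − 5.5·4.2674 = 120.3293; MC(q_m) = 64 + 7.7·4.2674 = 96.859.
Competitive q* = 6.0455, so Δq = 1.7781; wedge = 120.3293 − 96.859 = 23.4703.
DWL = ½ × 1.7781 × 23.4703 = 20.87.

20.87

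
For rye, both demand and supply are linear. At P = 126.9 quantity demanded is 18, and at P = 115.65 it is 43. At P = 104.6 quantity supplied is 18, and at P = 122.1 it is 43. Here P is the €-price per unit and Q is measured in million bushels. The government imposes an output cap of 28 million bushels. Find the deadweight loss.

Demand slope = (115.65 − 126.9)/(43 − 18) = −0.45, so P = 135 − 0.45Q.
Supply slope = (122.1 − 104.6)/(43 − 18) = 0.7, so P = 92 + 0.7Q.
Competitive equilibrium: 135 − 0.45Q = 92 + 0.7Q → Q* = 37.3913, P* = 118.1739.
At Q = 28: demand price = 135 − 0.45·28 = 122.4; supply price = 92 + 0.7·28 = 111.6.
ΔQ = 37.3913 − 28 = 9.3913; wedge = 122.4 − 111.6 = 10.8.
DWL = ½ × 9.3913 × 10.8 = €50.71 million.

€50.71 million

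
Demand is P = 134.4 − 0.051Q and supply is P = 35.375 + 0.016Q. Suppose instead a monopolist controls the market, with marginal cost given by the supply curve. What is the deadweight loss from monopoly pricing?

Competitive equilibrium: 134.4 − 0.051Q = 35.375 + 0.016Q → Q* = 1477.98507, P* = 59.02276.
Marginal revenue: MR = 134.4 − 0.102Q. Set MR = MC: 134.4 − 0.102Q = 35.375 + 0.016Q → Q_m = 839.19492.
Price P_m = 134.4 − 0.051·839.19492 = 91.60106; MC(Q_m) = 35.375 + 0.016·839.19492 = 48.80212.
Competitive Q* = 1477.98507, so ΔQ = 638.79015; wedge = 91.60106 − 48.80212 = 42.79894.
Deadweight loss = ½ × 638.79015 × 42.79894 = 13669.77.

13669.77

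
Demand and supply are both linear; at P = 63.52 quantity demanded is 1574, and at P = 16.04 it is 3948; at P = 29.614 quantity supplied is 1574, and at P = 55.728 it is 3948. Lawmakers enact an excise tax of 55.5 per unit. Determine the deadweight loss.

Demand slope = (16.04 − 63.52)/(3948 − 1574) = −0.02, so P = 95 − 0.02Q.
Supply slope = (55.728 − 29.614)/(3948 − 1574) = 0.011, so P = 12.3 + 0.011Q.
Competitive equilibrium: 95 − 0.02Q = 12.3 + 0.011Q → Q* = 2667.7419, P* = 41.6452.
With the tax, the buyer price exceeds the seller price by 55.5: (95 − 0.02Q) − (12.3 + 0.011Q) = 55.5 → Q' = 877.4194.
ΔQ = 2667.7419 − 877.4194 = 1790.3225; the wedge equals the tax, 55.5.
DWL = ½ × 1790.3225 × 55.5 = 49681.45.

49681.45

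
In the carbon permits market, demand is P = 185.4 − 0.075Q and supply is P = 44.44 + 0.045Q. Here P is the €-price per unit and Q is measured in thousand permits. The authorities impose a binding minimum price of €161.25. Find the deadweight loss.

Competitive equilibrium: 185.4 − 0.075Q = 44.44 + 0.045Q → Q* = 1174.6667, P* = 97.3.
At the floor P = 161.25, quantity demanded = (185.4 − 161.25)/0.075 = 322.
Sellers' marginal cost at Q' = 322: 44.44 + 0.045·322 = 58.93.
ΔQ = 1174.6667 − 322 = 852.6667; wedge = 161.25 − 58.93 = 102.32.
Welfare loss = ½ × 852.6667 × 102.32 = €43622.43 thousand.

€43622.43 thousand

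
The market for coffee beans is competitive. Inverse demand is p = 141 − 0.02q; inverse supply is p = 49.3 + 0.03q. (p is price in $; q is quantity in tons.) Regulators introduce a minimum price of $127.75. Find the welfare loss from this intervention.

$34310.31

Competitive equilibrium: 141 − 0.02q = 49.3 + 0.03q → q* = 1834, p* = 104.32.
At the floor p = 127.75, quantity demanded = (141 − 127.75)/0.02 = 662.5.
Sellers' marginal cost at q' = 662.5: 49.3 + 0.03·662.5 = 69.175.
Δq = 1834 − 662.5 = 1171.5; wedge = 127.75 − 69.175 = 58.575.
The triangle = ½ × 1171.5 × 58.575 = $34310.31.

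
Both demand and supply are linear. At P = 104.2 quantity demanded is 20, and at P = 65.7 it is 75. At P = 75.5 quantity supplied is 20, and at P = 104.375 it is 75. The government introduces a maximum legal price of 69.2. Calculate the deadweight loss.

Demand slope = (65.7 − 104.2)/(75 − 20) = −0.7, so P = 118.2 − 0.7Q.
Supply slope = (104.375 − 75.5)/(75 − 20) = 0.525, so P = 65 + 0.525Q.
Competitive equilibrium: 118.2 − 0.7Q = 65 + 0.525Q → Q* = 43.4286, P* = 87.8.
At the ceiling P = 69.2, quantity supplied = (69.2 − 65)/0.525 = 8.
Willingness to pay at Q' = 8: 118.2 − 0.7·8 = 112.6.
ΔQ = 43.4286 − 8 = 35.4286; wedge = 112.6 − 69.2 = 43.4.
The triangle = ½ × 35.4286 × 43.4 = 768.80.

768.80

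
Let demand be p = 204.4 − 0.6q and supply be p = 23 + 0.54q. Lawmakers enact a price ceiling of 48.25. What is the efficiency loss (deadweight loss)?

7196.57

Competitive equilibrium: 204.4 − 0.6q = 23 + 0.54q → q* = 159.1228, p* = 108.9263.
At the ceiling p = 48.25, quantity supplied = (48.25 − 23)/0.54 = 46.7593.
Willingness to pay at q' = 46.7593: 204.4 − 0.6·46.7593 = 176.3444.
Δq = 159.1228 − 46.7593 = 112.3635; wedge = 176.3444 − 48.25 = 128.0944.
The triangle = ½ × 112.3635 × 128.0944 = 7196.57.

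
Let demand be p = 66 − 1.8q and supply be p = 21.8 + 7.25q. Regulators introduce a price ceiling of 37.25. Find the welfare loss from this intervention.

Competitive equilibrium: 66 − 1.8q = 21.8 + 7.25q → q* = 4.884, p* = 57.2088.
At the ceiling p = 37.25, quantity supplied = (37.25 − 21.8)/7.25 = 2.131.
Willingness to pay at q' = 2.131: 66 − 1.8·2.131 = 62.1642.
Δq = 4.884 − 2.131 = 2.753; wedge = 62.1642 − 37.25 = 24.9142.
The triangle = ½ × 2.753 × 24.9142 = 34.29.

34.29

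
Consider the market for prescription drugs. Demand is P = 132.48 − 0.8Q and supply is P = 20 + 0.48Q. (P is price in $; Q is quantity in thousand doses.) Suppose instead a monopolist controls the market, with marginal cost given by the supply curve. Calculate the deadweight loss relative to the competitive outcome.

Competitive equilibrium: 132.48 − 0.8Q = 20 + 0.48Q → Q* = 87.875, P* = 62.18.
Marginal revenue: MR = 132.48 − 1.6Q. Set MR = MC: 132.48 − 1.6Q = 20 + 0.48Q → Q_m = 54.0769.
Price P_m = 132.48 − 0.8·54.0769 = 89.2185; MC(Q_m) = 20 + 0.48·54.0769 = 45.9569.
Competitive Q* = 87.875, so ΔQ = 33.7981; wedge = 89.2185 − 45.9569 = 43.2616.
DWL = ½ × 33.7981 × 43.2616 = $731.08 thousand.

$731.08 thousand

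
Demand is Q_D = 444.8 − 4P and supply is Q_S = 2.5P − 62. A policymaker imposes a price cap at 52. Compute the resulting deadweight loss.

1369.88

In inverse form: demand P = 111.2 − 0.25Q, supply P = 24.8 + 0.4Q.
Competitive equilibrium: 111.2 − 0.25Q = 24.8 + 0.4Q → Q* = 132.9231, P* = 77.9692.
At the ceiling P = 52, quantity supplied = (52 − 24.8)/0.4 = 68.
Willingness to pay at Q' = 68: 111.2 − 0.25·68 = 94.2.
ΔQ = 132.9231 − 68 = 64.9231; wedge = 94.2 − 52 = 42.2.
Welfare loss = ½ × 64.9231 × 42.2 = 1369.88.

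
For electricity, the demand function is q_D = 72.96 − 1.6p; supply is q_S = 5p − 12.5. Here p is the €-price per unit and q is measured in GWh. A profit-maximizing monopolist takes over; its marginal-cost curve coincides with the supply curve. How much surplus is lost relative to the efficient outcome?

€209.17

In inverse form: demand p = 45.6 − 0.625q, supply p = 2.5 + 0.2q.
Competitive equilibrium: 45.6 − 0.625q = 2.5 + 0.2q → q* = 52.2424, p* = 12.9485.
Marginal revenue: MR = 45.6 − 1.25q. Set MR = MC: 45.6 − 1.25q = 2.5 + 0.2q → q_m = 29.7241.
Price p_m = 45.6 − 0.625·29.7241 = 27.0224; MC(q_m) = 2.5 + 0.2·29.7241 = 8.4448.
Competitive q* = 52.2424, so Δq = 22.5183; wedge = 27.0224 − 8.4448 = 18.5776.
The triangle = ½ × 22.5183 × 18.5776 = €209.17.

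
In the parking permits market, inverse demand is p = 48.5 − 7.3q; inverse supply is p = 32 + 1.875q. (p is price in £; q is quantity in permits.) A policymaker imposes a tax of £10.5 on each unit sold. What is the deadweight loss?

Competitive equilibrium: 48.5 − 7.3q = 32 + 1.875q → q* = 1.7984, p* = 35.3719.
With the tax, the buyer price exceeds the seller price by 10.5: (48.5 − 7.3q) − (32 + 1.875q) = 10.5 → q' = 0.654.
Δq = 1.7984 − 0.654 = 1.1444; the wedge equals the tax, 10.5.
Deadweight loss = ½ × 1.1444 × 10.5 = £6.01.

£6.01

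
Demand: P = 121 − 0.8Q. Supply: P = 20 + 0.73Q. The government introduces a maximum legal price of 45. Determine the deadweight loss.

771.97

Competitive equilibrium: 121 − 0.8Q = 20 + 0.73Q → Q* = 66.0131, P* = 68.1895.
At the ceiling P = 45, quantity supplied = (45 − 20)/0.73 = 34.2466.
Willingness to pay at Q' = 34.2466: 121 − 0.8·34.2466 = 93.6027.
ΔQ = 66.0131 − 34.2466 = 31.7665; wedge = 93.6027 − 45 = 48.6027.
The triangle = ½ × 31.7665 × 48.6027 = 771.97.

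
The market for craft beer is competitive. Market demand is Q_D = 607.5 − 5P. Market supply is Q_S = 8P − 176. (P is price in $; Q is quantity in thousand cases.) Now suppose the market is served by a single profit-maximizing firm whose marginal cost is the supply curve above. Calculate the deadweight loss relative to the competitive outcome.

In inverse form: demand P = 121.5 − 0.2Q, supply P = 22 + 0.125Q.
Competitive equilibrium: 121.5 − 0.2Q = 22 + 0.125Q → Q* = 306.15385, P* = 60.26923.
Marginal revenue: MR = 121.5 − 0.4Q. Set MR = MC: 121.5 − 0.4Q = 22 + 0.125Q → Q_m = 189.52381.
Price P_m = 121.5 − 0.2·189.52381 = 83.59524; MC(Q_m) = 22 + 0.125·189.52381 = 45.69048.
Competitive Q* = 306.15385, so ΔQ = 116.63004; wedge = 83.59524 − 45.69048 = 37.90476.
The triangle = ½ × 116.63004 × 37.90476 = $2210.42 thousand.

$2210.42 thousand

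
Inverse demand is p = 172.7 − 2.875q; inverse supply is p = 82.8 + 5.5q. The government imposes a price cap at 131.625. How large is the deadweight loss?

Competitive equilibrium: 172.7 − 2.875q = 82.8 + 5.5q → q* = 10.7343, p* = 141.8388.
At the ceiling p = 131.625, quantity supplied = (131.625 − 82.8)/5.5 = 8.8773.
Willingness to pay at q' = 8.8773: 172.7 − 2.875·8.8773 = 147.1778.
Δq = 10.7343 − 8.8773 = 1.857; wedge = 147.1778 − 131.625 = 15.5528.
Deadweight loss = ½ × 1.857 × 15.5528 = 14.44.

14.44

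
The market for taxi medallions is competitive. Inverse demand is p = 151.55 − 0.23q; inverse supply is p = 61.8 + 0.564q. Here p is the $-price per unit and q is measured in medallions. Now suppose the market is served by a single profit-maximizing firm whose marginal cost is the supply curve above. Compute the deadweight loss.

Competitive equilibrium: 151.55 − 0.23q = 61.8 + 0.564q → q* = 113.0353, p* = 125.5519.
Marginal revenue: MR = 151.55 − 0.46q. Set MR = MC: 151.55 − 0.46q = 61.8 + 0.564q → q_m = 87.6465.
Price p_m = 151.55 − 0.23·87.6465 = 131.3913; MC(q_m) = 61.8 + 0.564·87.6465 = 111.2326.
Competitive q* = 113.0353, so Δq = 25.3888; wedge = 131.3913 − 111.2326 = 20.1587.
Deadweight loss = ½ × 25.3888 × 20.1587 = $255.90.

$255.90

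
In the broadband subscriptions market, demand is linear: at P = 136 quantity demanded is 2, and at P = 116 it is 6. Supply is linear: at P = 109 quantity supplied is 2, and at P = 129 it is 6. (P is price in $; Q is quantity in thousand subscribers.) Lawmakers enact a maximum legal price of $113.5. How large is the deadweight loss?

Demand slope = (116 − 136)/(6 − 2) = −5, so P = 146 − 5Q.
Supply slope = (129 − 109)/(6 − 2) = 5, so P = 99 + 5Q.
Competitive equilibrium: 146 − 5Q = 99 + 5Q → Q* = 4.7, P* = 122.5.
At the ceiling P = 113.5, quantity supplied = (113.5 − 99)/5 = 2.9.
Willingness to pay at Q' = 2.9: 146 − 5·2.9 = 131.5.
ΔQ = 4.7 − 2.9 = 1.8; wedge = 131.5 − 113.5 = 18.
Deadweight loss = ½ × 1.8 × 18 = $16.20 thousand.

$16.20 thousand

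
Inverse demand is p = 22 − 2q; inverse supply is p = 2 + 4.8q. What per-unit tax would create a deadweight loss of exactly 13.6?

13.6

Competitive equilibrium: 22 − 2q = 2 + 4.8q → q* = 2.9412, p* = 16.1176.
A tax t gives Δq = t/6.8 and wedge t, so DWL = t²/13.6.
t²/13.6 = 13.6 → t² = 184.96 → t = 13.6.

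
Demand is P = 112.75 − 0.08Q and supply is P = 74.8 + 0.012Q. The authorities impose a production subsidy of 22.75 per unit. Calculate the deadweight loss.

Competitive equilibrium: 112.75 − 0.08Q = 74.8 + 0.012Q → Q* = 412.5, P* = 79.75.
The subsidy lowers effective supply by 22.75: P = 52.05 + 0.012Q.
New quantity: 112.75 − 0.08Q = 52.05 + 0.012Q → Q' = 659.7826.
Overproduction ΔQ = 659.7826 − 412.5 = 247.2826; wedge = subsidy = 22.75.
Welfare loss = ½ × 247.2826 × 22.75 = 2812.84.

2812.84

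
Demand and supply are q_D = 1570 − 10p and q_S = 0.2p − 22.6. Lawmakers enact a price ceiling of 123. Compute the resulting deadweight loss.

In inverse form: demand p = 157 − 0.1q, supply p = 113 + 5q.
Competitive equilibrium: 157 − 0.1q = 113 + 5q → q* = 8.6275, p* = 156.1373.
At the ceiling p = 123, quantity supplied = (123 − 113)/5 = 2.
Willingness to pay at q' = 2: 157 − 0.1·2 = 156.8.
Δq = 8.6275 − 2 = 6.6275; wedge = 156.8 − 123 = 33.8.
The triangle = ½ × 6.6275 × 33.8 = 112.

112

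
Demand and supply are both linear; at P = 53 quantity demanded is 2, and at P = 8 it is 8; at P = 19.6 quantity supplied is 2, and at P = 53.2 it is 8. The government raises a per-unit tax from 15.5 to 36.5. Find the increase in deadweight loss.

41.68

Demand slope = (8 − 53)/(8 − 2) = −7.5, so P = 68 − 7.5Q.
Supply slope = (53.2 − 19.6)/(8 − 2) = 5.6, so P = 8.4 + 5.6Q.
Competitive equilibrium: 68 − 7.5Q = 8.4 + 5.6Q → Q* = 4.5496, P* = 33.8779.
For a per-unit tax t: ΔQ = t/13.1, so DWL = ½·t·(t/13.1) = t²/26.2.
At t = 15.5: DWL = 9.17. At t = 36.5: DWL = 50.849.
Increase = 50.849 − 9.17 = 41.68.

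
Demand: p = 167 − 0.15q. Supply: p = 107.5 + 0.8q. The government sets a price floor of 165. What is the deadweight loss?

1154.40

Competitive equilibrium: 167 − 0.15q = 107.5 + 0.8q → q* = 62.6316, p* = 157.6053.
At the floor p = 165, quantity demanded = (167 − 165)/0.15 = 13.3333.
Sellers' marginal cost at q' = 13.3333: 107.5 + 0.8·13.3333 = 118.1666.
Δq = 62.6316 − 13.3333 = 49.2983; wedge = 165 − 118.1666 = 46.8334.
The triangle = ½ × 49.2983 × 46.8334 = 1154.40.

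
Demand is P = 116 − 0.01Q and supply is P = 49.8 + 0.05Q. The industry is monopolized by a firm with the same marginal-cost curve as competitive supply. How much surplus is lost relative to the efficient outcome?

Competitive equilibrium: 116 − 0.01Q = 49.8 + 0.05Q → Q* = 1103.33333, P* = 104.96667.
Marginal revenue: MR = 116 − 0.02Q. Set MR = MC: 116 − 0.02Q = 49.8 + 0.05Q → Q_m = 945.71429.
Price P_m = 116 − 0.01·945.71429 = 106.54286; MC(Q_m) = 49.8 + 0.05·945.71429 = 97.08571.
Competitive Q* = 1103.33333, so ΔQ = 157.61904; wedge = 106.54286 − 97.08571 = 9.45715.
Welfare loss = ½ × 157.61904 × 9.45715 = 745.31.

745.31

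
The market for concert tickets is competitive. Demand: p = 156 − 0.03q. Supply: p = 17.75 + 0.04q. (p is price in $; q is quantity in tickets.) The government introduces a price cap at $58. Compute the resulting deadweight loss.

Competitive equilibrium: 156 − 0.03q = 17.75 + 0.04q → q* = 1975, p* = 96.75.
At the ceiling p = 58, quantity supplied = (58 − 17.75)/0.04 = 1006.25.
Willingness to pay at q' = 1006.25: 156 − 0.03·1006.25 = 125.8125.
Δq = 1975 − 1006.25 = 968.75; wedge = 125.8125 − 58 = 67.8125.
DWL = ½ × 968.75 × 67.8125 = $32846.68.

$32846.68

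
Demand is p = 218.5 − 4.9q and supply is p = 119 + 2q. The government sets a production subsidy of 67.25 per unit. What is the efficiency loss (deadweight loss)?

327.72

Competitive equilibrium: 218.5 − 4.9q = 119 + 2q → q* = 14.4203, p* = 147.8406.
The subsidy lowers effective supply by 67.25: p = 51.75 + 2q.
New quantity: 218.5 − 4.9q = 51.75 + 2q → q' = 24.1667.
Overproduction Δq = 24.1667 − 14.4203 = 9.7464; wedge = subsidy = 67.25.
Welfare loss = ½ × 9.7464 × 67.25 = 327.72.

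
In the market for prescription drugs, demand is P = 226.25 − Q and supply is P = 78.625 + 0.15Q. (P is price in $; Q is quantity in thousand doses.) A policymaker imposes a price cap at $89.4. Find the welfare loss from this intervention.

$1837.90 thousand

Competitive equilibrium: 226.25 − Q = 78.625 + 0.15Q → Q* = 128.3696, P* = 97.8804.
At the ceiling P = 89.4, quantity supplied = (89.4 − 78.625)/0.15 = 71.8333.
Willingness to pay at Q' = 71.8333: 226.25 − 1·71.8333 = 154.4167.
ΔQ = 128.3696 − 71.8333 = 56.5363; wedge = 154.4167 − 89.4 = 65.0167.
DWL = ½ × 56.5363 × 65.0167 = $1837.90 thousand.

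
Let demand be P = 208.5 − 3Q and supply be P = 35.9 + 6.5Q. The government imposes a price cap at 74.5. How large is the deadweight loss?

Competitive equilibrium: 208.5 − 3Q = 35.9 + 6.5Q → Q* = 18.16842, P* = 153.99474.
At the ceiling P = 74.5, quantity supplied = (74.5 − 35.9)/6.5 = 5.93846.
Willingness to pay at Q' = 5.93846: 208.5 − 3·5.93846 = 190.68462.
ΔQ = 18.16842 − 5.93846 = 12.22996; wedge = 190.68462 − 74.5 = 116.18462.
The triangle = ½ × 12.22996 × 116.18462 = 710.47.

710.47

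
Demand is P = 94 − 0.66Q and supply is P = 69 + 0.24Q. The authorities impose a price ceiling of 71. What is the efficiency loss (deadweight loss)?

Competitive equilibrium: 94 − 0.66Q = 69 + 0.24Q → Q* = 27.7778, P* = 75.6667.
At the ceiling P = 71, quantity supplied = (71 − 69)/0.24 = 8.3333.
Willingness to pay at Q' = 8.3333: 94 − 0.66·8.3333 = 88.5.
ΔQ = 27.7778 − 8.3333 = 19.4445; wedge = 88.5 − 71 = 17.5.
Deadweight loss = ½ × 19.4445 × 17.5 = 170.14.

170.14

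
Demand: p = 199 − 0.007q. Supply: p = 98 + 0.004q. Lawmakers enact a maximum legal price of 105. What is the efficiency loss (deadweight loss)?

303775.57

Competitive equilibrium: 199 − 0.007q = 98 + 0.004q → q* = 9181.8182, p* = 134.7273.
At the ceiling p = 105, quantity supplied = (105 − 98)/0.004 = 1750.
Willingness to pay at q' = 1750: 199 − 0.007·1750 = 186.75.
Δq = 9181.8182 − 1750 = 7431.8182; wedge = 186.75 − 105 = 81.75.
Deadweight loss = ½ × 7431.8182 × 81.75 = 303775.57.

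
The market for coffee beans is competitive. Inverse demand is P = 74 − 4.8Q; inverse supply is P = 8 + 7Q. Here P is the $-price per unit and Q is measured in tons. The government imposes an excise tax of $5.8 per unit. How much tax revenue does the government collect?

Competitive equilibrium: 74 − 4.8Q = 8 + 7Q → Q* = 5.5932, P* = 47.1525.
With the tax, the buyer price exceeds the seller price by 5.8: (74 − 4.8Q) − (8 + 7Q) = 5.8 → Q' = 5.1017.
Tax revenue = 5.8 × 5.1017 = $29.59.

$29.59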